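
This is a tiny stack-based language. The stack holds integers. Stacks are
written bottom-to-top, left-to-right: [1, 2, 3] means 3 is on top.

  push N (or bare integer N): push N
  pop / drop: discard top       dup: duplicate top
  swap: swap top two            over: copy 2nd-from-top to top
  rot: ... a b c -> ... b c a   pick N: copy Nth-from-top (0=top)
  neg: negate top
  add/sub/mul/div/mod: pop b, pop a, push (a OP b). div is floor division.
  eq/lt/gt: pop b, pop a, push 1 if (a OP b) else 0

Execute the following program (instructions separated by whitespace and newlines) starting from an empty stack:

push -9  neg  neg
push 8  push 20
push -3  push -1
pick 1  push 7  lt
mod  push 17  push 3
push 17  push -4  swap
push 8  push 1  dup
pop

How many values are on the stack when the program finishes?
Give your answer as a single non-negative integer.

Answer: 11

Derivation:
After 'push -9': stack = [-9] (depth 1)
After 'neg': stack = [9] (depth 1)
After 'neg': stack = [-9] (depth 1)
After 'push 8': stack = [-9, 8] (depth 2)
After 'push 20': stack = [-9, 8, 20] (depth 3)
After 'push -3': stack = [-9, 8, 20, -3] (depth 4)
After 'push -1': stack = [-9, 8, 20, -3, -1] (depth 5)
After 'pick 1': stack = [-9, 8, 20, -3, -1, -3] (depth 6)
After 'push 7': stack = [-9, 8, 20, -3, -1, -3, 7] (depth 7)
After 'lt': stack = [-9, 8, 20, -3, -1, 1] (depth 6)
After 'mod': stack = [-9, 8, 20, -3, 0] (depth 5)
After 'push 17': stack = [-9, 8, 20, -3, 0, 17] (depth 6)
After 'push 3': stack = [-9, 8, 20, -3, 0, 17, 3] (depth 7)
After 'push 17': stack = [-9, 8, 20, -3, 0, 17, 3, 17] (depth 8)
After 'push -4': stack = [-9, 8, 20, -3, 0, 17, 3, 17, -4] (depth 9)
After 'swap': stack = [-9, 8, 20, -3, 0, 17, 3, -4, 17] (depth 9)
After 'push 8': stack = [-9, 8, 20, -3, 0, 17, 3, -4, 17, 8] (depth 10)
After 'push 1': stack = [-9, 8, 20, -3, 0, 17, 3, -4, 17, 8, 1] (depth 11)
After 'dup': stack = [-9, 8, 20, -3, 0, 17, 3, -4, 17, 8, 1, 1] (depth 12)
After 'pop': stack = [-9, 8, 20, -3, 0, 17, 3, -4, 17, 8, 1] (depth 11)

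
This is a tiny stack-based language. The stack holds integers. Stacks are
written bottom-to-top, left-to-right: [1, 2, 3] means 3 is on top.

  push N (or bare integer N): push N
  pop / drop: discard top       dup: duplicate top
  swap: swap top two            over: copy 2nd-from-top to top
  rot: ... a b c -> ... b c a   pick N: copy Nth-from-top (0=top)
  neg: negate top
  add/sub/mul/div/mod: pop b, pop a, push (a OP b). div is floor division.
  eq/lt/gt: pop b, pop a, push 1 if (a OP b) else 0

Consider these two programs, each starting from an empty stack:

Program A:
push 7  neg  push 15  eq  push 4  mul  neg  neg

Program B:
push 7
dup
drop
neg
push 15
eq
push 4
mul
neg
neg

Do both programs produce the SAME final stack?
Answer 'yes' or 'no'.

Answer: yes

Derivation:
Program A trace:
  After 'push 7': [7]
  After 'neg': [-7]
  After 'push 15': [-7, 15]
  After 'eq': [0]
  After 'push 4': [0, 4]
  After 'mul': [0]
  After 'neg': [0]
  After 'neg': [0]
Program A final stack: [0]

Program B trace:
  After 'push 7': [7]
  After 'dup': [7, 7]
  After 'drop': [7]
  After 'neg': [-7]
  After 'push 15': [-7, 15]
  After 'eq': [0]
  After 'push 4': [0, 4]
  After 'mul': [0]
  After 'neg': [0]
  After 'neg': [0]
Program B final stack: [0]
Same: yes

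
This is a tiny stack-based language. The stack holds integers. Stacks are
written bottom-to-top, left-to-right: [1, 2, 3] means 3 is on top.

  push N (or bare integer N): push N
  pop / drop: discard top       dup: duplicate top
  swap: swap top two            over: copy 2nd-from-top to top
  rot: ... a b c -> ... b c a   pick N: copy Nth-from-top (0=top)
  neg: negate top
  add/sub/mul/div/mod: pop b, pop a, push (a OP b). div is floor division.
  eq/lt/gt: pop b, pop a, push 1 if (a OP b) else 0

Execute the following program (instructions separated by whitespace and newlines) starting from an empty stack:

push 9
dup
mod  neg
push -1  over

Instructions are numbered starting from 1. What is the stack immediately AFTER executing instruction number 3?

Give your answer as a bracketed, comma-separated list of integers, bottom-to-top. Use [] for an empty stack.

Step 1 ('push 9'): [9]
Step 2 ('dup'): [9, 9]
Step 3 ('mod'): [0]

Answer: [0]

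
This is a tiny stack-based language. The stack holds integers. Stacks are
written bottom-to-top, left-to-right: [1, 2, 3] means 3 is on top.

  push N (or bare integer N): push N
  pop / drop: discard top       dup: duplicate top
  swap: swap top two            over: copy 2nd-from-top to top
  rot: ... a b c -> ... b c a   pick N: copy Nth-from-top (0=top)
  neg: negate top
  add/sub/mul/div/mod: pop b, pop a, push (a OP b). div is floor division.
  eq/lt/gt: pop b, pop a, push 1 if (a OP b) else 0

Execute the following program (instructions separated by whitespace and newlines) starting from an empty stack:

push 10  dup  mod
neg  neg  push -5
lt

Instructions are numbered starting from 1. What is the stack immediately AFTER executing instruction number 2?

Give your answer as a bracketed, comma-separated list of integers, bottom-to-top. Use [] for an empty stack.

Answer: [10, 10]

Derivation:
Step 1 ('push 10'): [10]
Step 2 ('dup'): [10, 10]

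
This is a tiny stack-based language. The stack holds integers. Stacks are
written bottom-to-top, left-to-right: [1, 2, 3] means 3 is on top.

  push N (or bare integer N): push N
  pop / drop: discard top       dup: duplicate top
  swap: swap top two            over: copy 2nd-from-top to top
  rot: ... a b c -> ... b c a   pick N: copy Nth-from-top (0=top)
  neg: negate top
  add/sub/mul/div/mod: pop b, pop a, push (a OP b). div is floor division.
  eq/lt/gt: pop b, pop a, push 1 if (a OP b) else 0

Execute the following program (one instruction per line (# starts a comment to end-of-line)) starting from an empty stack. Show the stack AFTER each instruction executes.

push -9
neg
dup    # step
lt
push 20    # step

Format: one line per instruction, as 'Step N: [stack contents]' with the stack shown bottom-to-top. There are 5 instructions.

Step 1: [-9]
Step 2: [9]
Step 3: [9, 9]
Step 4: [0]
Step 5: [0, 20]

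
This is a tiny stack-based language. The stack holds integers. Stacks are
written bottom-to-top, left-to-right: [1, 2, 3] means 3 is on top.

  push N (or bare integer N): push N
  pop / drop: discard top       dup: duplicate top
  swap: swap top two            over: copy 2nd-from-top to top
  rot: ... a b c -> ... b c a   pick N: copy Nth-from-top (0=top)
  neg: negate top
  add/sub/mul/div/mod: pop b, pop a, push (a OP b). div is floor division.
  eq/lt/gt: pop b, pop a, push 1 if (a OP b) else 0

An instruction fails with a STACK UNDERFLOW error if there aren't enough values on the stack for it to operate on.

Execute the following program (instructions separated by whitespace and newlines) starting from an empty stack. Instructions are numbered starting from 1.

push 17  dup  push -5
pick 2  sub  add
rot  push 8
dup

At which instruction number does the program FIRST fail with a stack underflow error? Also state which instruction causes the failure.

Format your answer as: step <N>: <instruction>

Step 1 ('push 17'): stack = [17], depth = 1
Step 2 ('dup'): stack = [17, 17], depth = 2
Step 3 ('push -5'): stack = [17, 17, -5], depth = 3
Step 4 ('pick 2'): stack = [17, 17, -5, 17], depth = 4
Step 5 ('sub'): stack = [17, 17, -22], depth = 3
Step 6 ('add'): stack = [17, -5], depth = 2
Step 7 ('rot'): needs 3 value(s) but depth is 2 — STACK UNDERFLOW

Answer: step 7: rot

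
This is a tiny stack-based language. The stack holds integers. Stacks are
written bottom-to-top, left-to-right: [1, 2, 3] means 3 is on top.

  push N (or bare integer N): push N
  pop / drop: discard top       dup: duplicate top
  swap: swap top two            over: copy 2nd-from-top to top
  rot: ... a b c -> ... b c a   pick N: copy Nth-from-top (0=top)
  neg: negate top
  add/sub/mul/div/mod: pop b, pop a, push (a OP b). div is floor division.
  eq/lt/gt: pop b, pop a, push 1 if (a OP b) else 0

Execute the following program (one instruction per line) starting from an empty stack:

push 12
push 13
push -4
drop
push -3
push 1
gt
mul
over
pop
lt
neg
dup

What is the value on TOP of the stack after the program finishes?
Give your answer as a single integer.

Answer: 0

Derivation:
After 'push 12': [12]
After 'push 13': [12, 13]
After 'push -4': [12, 13, -4]
After 'drop': [12, 13]
After 'push -3': [12, 13, -3]
After 'push 1': [12, 13, -3, 1]
After 'gt': [12, 13, 0]
After 'mul': [12, 0]
After 'over': [12, 0, 12]
After 'pop': [12, 0]
After 'lt': [0]
After 'neg': [0]
After 'dup': [0, 0]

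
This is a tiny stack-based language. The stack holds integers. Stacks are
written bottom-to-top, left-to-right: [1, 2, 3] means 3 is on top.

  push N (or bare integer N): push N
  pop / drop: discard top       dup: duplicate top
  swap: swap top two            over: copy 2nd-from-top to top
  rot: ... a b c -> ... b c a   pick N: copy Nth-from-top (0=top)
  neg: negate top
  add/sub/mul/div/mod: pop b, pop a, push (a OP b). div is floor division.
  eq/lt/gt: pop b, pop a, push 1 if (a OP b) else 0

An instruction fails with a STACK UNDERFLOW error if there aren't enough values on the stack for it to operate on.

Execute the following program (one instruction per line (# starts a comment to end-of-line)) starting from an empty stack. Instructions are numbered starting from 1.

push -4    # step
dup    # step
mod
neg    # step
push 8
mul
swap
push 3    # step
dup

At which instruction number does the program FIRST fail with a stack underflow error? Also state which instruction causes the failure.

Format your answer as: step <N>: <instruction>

Step 1 ('push -4'): stack = [-4], depth = 1
Step 2 ('dup'): stack = [-4, -4], depth = 2
Step 3 ('mod'): stack = [0], depth = 1
Step 4 ('neg'): stack = [0], depth = 1
Step 5 ('push 8'): stack = [0, 8], depth = 2
Step 6 ('mul'): stack = [0], depth = 1
Step 7 ('swap'): needs 2 value(s) but depth is 1 — STACK UNDERFLOW

Answer: step 7: swap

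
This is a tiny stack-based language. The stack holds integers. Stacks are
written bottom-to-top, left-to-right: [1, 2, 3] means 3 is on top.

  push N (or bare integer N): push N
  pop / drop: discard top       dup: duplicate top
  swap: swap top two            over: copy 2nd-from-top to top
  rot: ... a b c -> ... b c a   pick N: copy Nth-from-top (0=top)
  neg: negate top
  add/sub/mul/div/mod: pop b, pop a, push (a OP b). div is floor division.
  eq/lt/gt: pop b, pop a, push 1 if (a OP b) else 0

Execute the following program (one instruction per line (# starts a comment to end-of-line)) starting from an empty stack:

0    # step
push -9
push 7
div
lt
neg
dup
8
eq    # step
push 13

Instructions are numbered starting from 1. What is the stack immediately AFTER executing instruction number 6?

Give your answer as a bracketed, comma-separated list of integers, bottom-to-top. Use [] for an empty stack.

Answer: [0]

Derivation:
Step 1 ('0'): [0]
Step 2 ('push -9'): [0, -9]
Step 3 ('push 7'): [0, -9, 7]
Step 4 ('div'): [0, -2]
Step 5 ('lt'): [0]
Step 6 ('neg'): [0]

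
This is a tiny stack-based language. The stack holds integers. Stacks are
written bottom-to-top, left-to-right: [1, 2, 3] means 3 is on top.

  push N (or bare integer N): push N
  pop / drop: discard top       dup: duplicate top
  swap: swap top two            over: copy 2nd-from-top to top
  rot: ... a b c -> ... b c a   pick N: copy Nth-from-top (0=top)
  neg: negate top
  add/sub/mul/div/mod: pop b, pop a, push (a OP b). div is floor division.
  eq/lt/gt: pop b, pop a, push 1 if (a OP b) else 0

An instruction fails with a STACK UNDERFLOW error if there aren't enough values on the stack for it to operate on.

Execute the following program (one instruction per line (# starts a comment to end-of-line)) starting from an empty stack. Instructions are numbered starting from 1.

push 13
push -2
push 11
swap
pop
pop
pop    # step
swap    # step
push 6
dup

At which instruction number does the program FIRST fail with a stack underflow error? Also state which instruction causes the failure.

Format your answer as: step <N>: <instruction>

Answer: step 8: swap

Derivation:
Step 1 ('push 13'): stack = [13], depth = 1
Step 2 ('push -2'): stack = [13, -2], depth = 2
Step 3 ('push 11'): stack = [13, -2, 11], depth = 3
Step 4 ('swap'): stack = [13, 11, -2], depth = 3
Step 5 ('pop'): stack = [13, 11], depth = 2
Step 6 ('pop'): stack = [13], depth = 1
Step 7 ('pop'): stack = [], depth = 0
Step 8 ('swap'): needs 2 value(s) but depth is 0 — STACK UNDERFLOW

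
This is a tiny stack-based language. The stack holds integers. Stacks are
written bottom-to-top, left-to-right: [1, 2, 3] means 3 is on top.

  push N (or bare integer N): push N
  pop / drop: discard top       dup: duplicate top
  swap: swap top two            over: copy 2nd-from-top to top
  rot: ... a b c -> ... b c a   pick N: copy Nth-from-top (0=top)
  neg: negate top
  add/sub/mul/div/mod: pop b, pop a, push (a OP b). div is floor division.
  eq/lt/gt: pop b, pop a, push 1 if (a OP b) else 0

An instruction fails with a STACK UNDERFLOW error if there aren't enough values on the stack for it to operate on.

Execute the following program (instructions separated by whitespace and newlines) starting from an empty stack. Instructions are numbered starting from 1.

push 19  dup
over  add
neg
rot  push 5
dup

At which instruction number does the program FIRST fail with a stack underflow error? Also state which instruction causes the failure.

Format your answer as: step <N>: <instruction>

Step 1 ('push 19'): stack = [19], depth = 1
Step 2 ('dup'): stack = [19, 19], depth = 2
Step 3 ('over'): stack = [19, 19, 19], depth = 3
Step 4 ('add'): stack = [19, 38], depth = 2
Step 5 ('neg'): stack = [19, -38], depth = 2
Step 6 ('rot'): needs 3 value(s) but depth is 2 — STACK UNDERFLOW

Answer: step 6: rot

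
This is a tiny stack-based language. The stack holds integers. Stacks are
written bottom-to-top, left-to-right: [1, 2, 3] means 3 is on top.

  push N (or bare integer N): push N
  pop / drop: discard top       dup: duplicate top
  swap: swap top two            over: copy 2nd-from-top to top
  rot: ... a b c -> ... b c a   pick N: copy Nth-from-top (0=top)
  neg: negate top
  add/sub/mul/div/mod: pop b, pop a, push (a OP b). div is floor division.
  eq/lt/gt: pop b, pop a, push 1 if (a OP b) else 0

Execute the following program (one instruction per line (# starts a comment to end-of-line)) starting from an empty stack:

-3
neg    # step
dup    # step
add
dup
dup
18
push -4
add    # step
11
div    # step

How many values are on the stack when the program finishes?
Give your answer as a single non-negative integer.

After 'push -3': stack = [-3] (depth 1)
After 'neg': stack = [3] (depth 1)
After 'dup': stack = [3, 3] (depth 2)
After 'add': stack = [6] (depth 1)
After 'dup': stack = [6, 6] (depth 2)
After 'dup': stack = [6, 6, 6] (depth 3)
After 'push 18': stack = [6, 6, 6, 18] (depth 4)
After 'push -4': stack = [6, 6, 6, 18, -4] (depth 5)
After 'add': stack = [6, 6, 6, 14] (depth 4)
After 'push 11': stack = [6, 6, 6, 14, 11] (depth 5)
After 'div': stack = [6, 6, 6, 1] (depth 4)

Answer: 4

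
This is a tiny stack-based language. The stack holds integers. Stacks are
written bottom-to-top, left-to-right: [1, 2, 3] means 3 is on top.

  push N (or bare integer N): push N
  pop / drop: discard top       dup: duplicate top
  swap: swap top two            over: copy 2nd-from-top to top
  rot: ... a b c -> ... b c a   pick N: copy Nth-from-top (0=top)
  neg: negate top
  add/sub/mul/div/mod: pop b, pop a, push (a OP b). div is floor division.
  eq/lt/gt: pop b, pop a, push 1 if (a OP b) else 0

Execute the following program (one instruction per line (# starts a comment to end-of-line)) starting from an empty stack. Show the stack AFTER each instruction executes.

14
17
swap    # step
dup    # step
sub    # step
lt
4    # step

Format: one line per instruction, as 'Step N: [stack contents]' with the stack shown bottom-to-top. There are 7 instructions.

Step 1: [14]
Step 2: [14, 17]
Step 3: [17, 14]
Step 4: [17, 14, 14]
Step 5: [17, 0]
Step 6: [0]
Step 7: [0, 4]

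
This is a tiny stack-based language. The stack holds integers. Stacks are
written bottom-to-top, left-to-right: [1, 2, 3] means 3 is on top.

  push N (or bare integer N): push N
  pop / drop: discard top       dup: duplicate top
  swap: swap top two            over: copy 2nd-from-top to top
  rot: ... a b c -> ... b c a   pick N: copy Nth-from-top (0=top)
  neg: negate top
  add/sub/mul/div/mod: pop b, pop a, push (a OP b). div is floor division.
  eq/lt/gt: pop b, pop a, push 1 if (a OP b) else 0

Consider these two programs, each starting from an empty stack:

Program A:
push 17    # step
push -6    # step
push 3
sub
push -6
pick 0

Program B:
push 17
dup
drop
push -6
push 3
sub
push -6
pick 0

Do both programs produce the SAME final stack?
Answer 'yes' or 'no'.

Program A trace:
  After 'push 17': [17]
  After 'push -6': [17, -6]
  After 'push 3': [17, -6, 3]
  After 'sub': [17, -9]
  After 'push -6': [17, -9, -6]
  After 'pick 0': [17, -9, -6, -6]
Program A final stack: [17, -9, -6, -6]

Program B trace:
  After 'push 17': [17]
  After 'dup': [17, 17]
  After 'drop': [17]
  After 'push -6': [17, -6]
  After 'push 3': [17, -6, 3]
  After 'sub': [17, -9]
  After 'push -6': [17, -9, -6]
  After 'pick 0': [17, -9, -6, -6]
Program B final stack: [17, -9, -6, -6]
Same: yes

Answer: yes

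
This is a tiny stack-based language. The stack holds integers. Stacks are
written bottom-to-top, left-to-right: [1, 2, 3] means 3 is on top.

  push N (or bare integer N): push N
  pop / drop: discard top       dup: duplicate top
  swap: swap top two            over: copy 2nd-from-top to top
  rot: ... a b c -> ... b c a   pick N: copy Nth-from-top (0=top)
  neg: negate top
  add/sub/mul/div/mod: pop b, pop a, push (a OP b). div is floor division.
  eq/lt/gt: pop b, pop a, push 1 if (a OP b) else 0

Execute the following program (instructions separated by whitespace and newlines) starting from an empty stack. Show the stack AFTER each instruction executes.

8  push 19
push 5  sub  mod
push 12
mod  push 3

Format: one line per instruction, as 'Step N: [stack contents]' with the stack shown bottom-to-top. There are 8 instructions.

Step 1: [8]
Step 2: [8, 19]
Step 3: [8, 19, 5]
Step 4: [8, 14]
Step 5: [8]
Step 6: [8, 12]
Step 7: [8]
Step 8: [8, 3]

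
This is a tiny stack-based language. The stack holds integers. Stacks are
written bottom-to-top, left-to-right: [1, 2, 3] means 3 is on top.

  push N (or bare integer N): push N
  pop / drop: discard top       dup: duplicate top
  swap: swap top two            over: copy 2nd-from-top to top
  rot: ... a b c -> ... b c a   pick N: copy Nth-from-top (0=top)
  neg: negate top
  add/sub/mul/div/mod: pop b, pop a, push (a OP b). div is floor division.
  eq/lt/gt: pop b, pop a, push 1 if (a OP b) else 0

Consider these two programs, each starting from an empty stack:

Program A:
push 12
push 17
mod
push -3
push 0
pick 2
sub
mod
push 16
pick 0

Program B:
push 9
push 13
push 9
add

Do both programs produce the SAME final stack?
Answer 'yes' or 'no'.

Answer: no

Derivation:
Program A trace:
  After 'push 12': [12]
  After 'push 17': [12, 17]
  After 'mod': [12]
  After 'push -3': [12, -3]
  After 'push 0': [12, -3, 0]
  After 'pick 2': [12, -3, 0, 12]
  After 'sub': [12, -3, -12]
  After 'mod': [12, -3]
  After 'push 16': [12, -3, 16]
  After 'pick 0': [12, -3, 16, 16]
Program A final stack: [12, -3, 16, 16]

Program B trace:
  After 'push 9': [9]
  After 'push 13': [9, 13]
  After 'push 9': [9, 13, 9]
  After 'add': [9, 22]
Program B final stack: [9, 22]
Same: no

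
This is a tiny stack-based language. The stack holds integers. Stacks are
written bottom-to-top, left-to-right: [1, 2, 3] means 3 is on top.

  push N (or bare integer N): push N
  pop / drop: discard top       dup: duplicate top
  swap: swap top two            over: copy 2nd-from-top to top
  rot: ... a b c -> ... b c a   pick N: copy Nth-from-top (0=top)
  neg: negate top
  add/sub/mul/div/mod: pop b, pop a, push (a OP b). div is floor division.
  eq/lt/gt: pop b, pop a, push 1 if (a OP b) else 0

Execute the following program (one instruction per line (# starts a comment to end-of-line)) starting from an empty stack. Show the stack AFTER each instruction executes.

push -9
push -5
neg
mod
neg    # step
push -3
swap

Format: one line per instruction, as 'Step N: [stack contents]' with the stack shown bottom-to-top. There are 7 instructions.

Step 1: [-9]
Step 2: [-9, -5]
Step 3: [-9, 5]
Step 4: [1]
Step 5: [-1]
Step 6: [-1, -3]
Step 7: [-3, -1]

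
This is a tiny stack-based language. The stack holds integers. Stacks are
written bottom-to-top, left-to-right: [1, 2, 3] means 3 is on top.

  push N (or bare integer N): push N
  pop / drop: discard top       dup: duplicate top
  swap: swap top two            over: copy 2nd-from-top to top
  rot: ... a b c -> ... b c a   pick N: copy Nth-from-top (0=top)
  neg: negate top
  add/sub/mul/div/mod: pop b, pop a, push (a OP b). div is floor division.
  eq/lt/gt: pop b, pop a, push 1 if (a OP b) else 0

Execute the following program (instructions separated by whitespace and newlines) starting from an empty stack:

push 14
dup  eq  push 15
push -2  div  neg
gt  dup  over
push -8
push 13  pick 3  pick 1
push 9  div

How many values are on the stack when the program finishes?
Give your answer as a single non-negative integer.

Answer: 7

Derivation:
After 'push 14': stack = [14] (depth 1)
After 'dup': stack = [14, 14] (depth 2)
After 'eq': stack = [1] (depth 1)
After 'push 15': stack = [1, 15] (depth 2)
After 'push -2': stack = [1, 15, -2] (depth 3)
After 'div': stack = [1, -8] (depth 2)
After 'neg': stack = [1, 8] (depth 2)
After 'gt': stack = [0] (depth 1)
After 'dup': stack = [0, 0] (depth 2)
After 'over': stack = [0, 0, 0] (depth 3)
After 'push -8': stack = [0, 0, 0, -8] (depth 4)
After 'push 13': stack = [0, 0, 0, -8, 13] (depth 5)
After 'pick 3': stack = [0, 0, 0, -8, 13, 0] (depth 6)
After 'pick 1': stack = [0, 0, 0, -8, 13, 0, 13] (depth 7)
After 'push 9': stack = [0, 0, 0, -8, 13, 0, 13, 9] (depth 8)
After 'div': stack = [0, 0, 0, -8, 13, 0, 1] (depth 7)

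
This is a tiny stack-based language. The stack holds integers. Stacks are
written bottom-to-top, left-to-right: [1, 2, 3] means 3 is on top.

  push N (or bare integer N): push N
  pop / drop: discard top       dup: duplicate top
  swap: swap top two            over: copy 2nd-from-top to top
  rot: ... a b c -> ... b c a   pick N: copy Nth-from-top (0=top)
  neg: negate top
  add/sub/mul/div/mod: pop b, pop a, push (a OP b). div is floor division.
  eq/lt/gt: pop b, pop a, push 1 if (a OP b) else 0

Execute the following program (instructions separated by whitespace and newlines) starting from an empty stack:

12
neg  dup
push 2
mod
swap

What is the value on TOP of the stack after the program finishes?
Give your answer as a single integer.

After 'push 12': [12]
After 'neg': [-12]
After 'dup': [-12, -12]
After 'push 2': [-12, -12, 2]
After 'mod': [-12, 0]
After 'swap': [0, -12]

Answer: -12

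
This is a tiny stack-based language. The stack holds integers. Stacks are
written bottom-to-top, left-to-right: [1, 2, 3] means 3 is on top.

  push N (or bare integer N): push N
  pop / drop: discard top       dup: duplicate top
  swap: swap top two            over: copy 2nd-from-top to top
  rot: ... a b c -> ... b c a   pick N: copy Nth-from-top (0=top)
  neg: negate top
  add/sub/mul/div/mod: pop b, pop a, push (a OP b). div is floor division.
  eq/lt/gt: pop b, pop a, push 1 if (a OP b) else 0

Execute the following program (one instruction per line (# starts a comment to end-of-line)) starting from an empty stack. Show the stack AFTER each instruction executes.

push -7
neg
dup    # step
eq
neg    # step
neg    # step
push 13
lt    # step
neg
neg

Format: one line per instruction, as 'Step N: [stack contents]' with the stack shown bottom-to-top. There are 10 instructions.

Step 1: [-7]
Step 2: [7]
Step 3: [7, 7]
Step 4: [1]
Step 5: [-1]
Step 6: [1]
Step 7: [1, 13]
Step 8: [1]
Step 9: [-1]
Step 10: [1]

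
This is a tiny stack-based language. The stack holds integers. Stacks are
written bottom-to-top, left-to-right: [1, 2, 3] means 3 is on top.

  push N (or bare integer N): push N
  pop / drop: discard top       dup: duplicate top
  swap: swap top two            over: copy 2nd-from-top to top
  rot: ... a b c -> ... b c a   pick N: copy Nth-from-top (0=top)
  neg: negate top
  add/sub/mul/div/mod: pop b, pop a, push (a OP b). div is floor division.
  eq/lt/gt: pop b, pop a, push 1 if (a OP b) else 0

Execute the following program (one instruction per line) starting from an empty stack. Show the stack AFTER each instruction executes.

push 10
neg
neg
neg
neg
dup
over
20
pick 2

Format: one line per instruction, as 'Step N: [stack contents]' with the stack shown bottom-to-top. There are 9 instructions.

Step 1: [10]
Step 2: [-10]
Step 3: [10]
Step 4: [-10]
Step 5: [10]
Step 6: [10, 10]
Step 7: [10, 10, 10]
Step 8: [10, 10, 10, 20]
Step 9: [10, 10, 10, 20, 10]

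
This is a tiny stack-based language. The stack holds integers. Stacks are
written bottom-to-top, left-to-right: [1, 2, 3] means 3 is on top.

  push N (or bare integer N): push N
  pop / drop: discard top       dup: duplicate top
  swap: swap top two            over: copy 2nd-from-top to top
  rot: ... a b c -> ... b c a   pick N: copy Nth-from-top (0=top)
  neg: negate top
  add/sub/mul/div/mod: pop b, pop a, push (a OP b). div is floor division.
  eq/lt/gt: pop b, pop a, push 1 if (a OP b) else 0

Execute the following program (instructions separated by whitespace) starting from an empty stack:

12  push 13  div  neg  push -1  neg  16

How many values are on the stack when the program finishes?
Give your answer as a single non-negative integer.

After 'push 12': stack = [12] (depth 1)
After 'push 13': stack = [12, 13] (depth 2)
After 'div': stack = [0] (depth 1)
After 'neg': stack = [0] (depth 1)
After 'push -1': stack = [0, -1] (depth 2)
After 'neg': stack = [0, 1] (depth 2)
After 'push 16': stack = [0, 1, 16] (depth 3)

Answer: 3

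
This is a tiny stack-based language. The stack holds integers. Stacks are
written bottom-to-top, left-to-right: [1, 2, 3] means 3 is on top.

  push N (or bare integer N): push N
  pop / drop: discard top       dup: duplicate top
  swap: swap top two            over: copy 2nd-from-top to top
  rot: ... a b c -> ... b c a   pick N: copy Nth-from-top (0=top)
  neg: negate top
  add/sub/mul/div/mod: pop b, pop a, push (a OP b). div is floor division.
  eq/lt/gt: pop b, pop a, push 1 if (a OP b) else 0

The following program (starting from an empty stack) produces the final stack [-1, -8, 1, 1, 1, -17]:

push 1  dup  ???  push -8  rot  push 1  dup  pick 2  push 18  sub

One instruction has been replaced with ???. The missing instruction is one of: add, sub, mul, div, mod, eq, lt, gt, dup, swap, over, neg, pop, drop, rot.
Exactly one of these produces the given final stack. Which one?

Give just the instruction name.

Stack before ???: [1, 1]
Stack after ???:  [1, -1]
The instruction that transforms [1, 1] -> [1, -1] is: neg

Answer: neg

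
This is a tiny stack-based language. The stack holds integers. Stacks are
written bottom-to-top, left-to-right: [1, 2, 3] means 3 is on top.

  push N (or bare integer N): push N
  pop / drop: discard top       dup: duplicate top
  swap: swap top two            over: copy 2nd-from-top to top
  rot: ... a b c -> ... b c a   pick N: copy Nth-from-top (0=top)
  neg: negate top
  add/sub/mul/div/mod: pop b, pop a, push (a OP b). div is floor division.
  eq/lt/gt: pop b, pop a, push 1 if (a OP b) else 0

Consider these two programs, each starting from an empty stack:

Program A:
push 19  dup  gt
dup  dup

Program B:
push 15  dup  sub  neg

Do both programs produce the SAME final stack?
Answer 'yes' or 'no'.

Program A trace:
  After 'push 19': [19]
  After 'dup': [19, 19]
  After 'gt': [0]
  After 'dup': [0, 0]
  After 'dup': [0, 0, 0]
Program A final stack: [0, 0, 0]

Program B trace:
  After 'push 15': [15]
  After 'dup': [15, 15]
  After 'sub': [0]
  After 'neg': [0]
Program B final stack: [0]
Same: no

Answer: no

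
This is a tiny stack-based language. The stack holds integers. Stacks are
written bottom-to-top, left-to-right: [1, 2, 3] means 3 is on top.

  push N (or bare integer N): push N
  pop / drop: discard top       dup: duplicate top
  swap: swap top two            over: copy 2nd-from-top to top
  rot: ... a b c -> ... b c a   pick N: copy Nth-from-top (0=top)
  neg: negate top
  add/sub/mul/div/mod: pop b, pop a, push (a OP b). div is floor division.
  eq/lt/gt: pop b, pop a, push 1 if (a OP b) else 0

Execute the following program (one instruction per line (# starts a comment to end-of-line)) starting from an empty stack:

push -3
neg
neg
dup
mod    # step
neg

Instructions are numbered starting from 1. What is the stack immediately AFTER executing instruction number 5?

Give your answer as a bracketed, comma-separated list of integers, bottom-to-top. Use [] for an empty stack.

Answer: [0]

Derivation:
Step 1 ('push -3'): [-3]
Step 2 ('neg'): [3]
Step 3 ('neg'): [-3]
Step 4 ('dup'): [-3, -3]
Step 5 ('mod'): [0]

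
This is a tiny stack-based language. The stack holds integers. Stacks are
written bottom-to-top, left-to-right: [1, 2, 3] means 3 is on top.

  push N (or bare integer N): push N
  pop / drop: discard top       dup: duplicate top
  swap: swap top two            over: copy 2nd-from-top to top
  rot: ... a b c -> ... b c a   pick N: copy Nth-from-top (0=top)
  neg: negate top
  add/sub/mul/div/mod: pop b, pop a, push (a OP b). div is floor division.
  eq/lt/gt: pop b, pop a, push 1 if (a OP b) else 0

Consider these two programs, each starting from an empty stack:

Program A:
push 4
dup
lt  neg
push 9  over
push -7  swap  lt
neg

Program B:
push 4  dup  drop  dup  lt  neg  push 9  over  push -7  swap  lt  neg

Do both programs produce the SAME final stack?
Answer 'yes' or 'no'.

Program A trace:
  After 'push 4': [4]
  After 'dup': [4, 4]
  After 'lt': [0]
  After 'neg': [0]
  After 'push 9': [0, 9]
  After 'over': [0, 9, 0]
  After 'push -7': [0, 9, 0, -7]
  After 'swap': [0, 9, -7, 0]
  After 'lt': [0, 9, 1]
  After 'neg': [0, 9, -1]
Program A final stack: [0, 9, -1]

Program B trace:
  After 'push 4': [4]
  After 'dup': [4, 4]
  After 'drop': [4]
  After 'dup': [4, 4]
  After 'lt': [0]
  After 'neg': [0]
  After 'push 9': [0, 9]
  After 'over': [0, 9, 0]
  After 'push -7': [0, 9, 0, -7]
  After 'swap': [0, 9, -7, 0]
  After 'lt': [0, 9, 1]
  After 'neg': [0, 9, -1]
Program B final stack: [0, 9, -1]
Same: yes

Answer: yes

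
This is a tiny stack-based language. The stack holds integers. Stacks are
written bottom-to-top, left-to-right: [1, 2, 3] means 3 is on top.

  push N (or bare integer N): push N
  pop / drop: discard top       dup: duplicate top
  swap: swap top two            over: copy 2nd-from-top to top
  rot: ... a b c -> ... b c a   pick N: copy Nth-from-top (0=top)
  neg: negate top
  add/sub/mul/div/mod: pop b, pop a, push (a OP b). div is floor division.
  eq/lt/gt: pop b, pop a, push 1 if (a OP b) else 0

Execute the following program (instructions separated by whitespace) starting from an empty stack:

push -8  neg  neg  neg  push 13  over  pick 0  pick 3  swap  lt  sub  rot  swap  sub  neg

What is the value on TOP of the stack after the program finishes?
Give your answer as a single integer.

Answer: 0

Derivation:
After 'push -8': [-8]
After 'neg': [8]
After 'neg': [-8]
After 'neg': [8]
After 'push 13': [8, 13]
After 'over': [8, 13, 8]
After 'pick 0': [8, 13, 8, 8]
After 'pick 3': [8, 13, 8, 8, 8]
After 'swap': [8, 13, 8, 8, 8]
After 'lt': [8, 13, 8, 0]
After 'sub': [8, 13, 8]
After 'rot': [13, 8, 8]
After 'swap': [13, 8, 8]
After 'sub': [13, 0]
After 'neg': [13, 0]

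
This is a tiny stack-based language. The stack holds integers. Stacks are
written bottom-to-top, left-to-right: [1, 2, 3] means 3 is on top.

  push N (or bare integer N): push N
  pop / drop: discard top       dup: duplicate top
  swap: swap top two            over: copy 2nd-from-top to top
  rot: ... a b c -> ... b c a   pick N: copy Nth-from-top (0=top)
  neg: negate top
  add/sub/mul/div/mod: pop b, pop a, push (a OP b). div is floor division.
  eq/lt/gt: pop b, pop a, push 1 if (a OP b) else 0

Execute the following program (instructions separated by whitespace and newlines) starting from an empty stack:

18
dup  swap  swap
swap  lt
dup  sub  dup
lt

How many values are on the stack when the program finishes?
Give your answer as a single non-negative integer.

Answer: 1

Derivation:
After 'push 18': stack = [18] (depth 1)
After 'dup': stack = [18, 18] (depth 2)
After 'swap': stack = [18, 18] (depth 2)
After 'swap': stack = [18, 18] (depth 2)
After 'swap': stack = [18, 18] (depth 2)
After 'lt': stack = [0] (depth 1)
After 'dup': stack = [0, 0] (depth 2)
After 'sub': stack = [0] (depth 1)
After 'dup': stack = [0, 0] (depth 2)
After 'lt': stack = [0] (depth 1)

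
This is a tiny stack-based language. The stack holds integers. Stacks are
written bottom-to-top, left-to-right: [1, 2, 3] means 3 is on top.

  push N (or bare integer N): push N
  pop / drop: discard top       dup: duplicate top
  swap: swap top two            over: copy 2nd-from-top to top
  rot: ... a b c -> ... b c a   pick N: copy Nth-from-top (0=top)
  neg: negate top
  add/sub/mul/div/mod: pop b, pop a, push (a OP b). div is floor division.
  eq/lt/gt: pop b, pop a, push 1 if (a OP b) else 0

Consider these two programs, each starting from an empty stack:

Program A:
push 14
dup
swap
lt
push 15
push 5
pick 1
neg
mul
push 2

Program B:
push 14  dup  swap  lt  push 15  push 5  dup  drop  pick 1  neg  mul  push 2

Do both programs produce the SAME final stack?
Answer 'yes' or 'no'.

Answer: yes

Derivation:
Program A trace:
  After 'push 14': [14]
  After 'dup': [14, 14]
  After 'swap': [14, 14]
  After 'lt': [0]
  After 'push 15': [0, 15]
  After 'push 5': [0, 15, 5]
  After 'pick 1': [0, 15, 5, 15]
  After 'neg': [0, 15, 5, -15]
  After 'mul': [0, 15, -75]
  After 'push 2': [0, 15, -75, 2]
Program A final stack: [0, 15, -75, 2]

Program B trace:
  After 'push 14': [14]
  After 'dup': [14, 14]
  After 'swap': [14, 14]
  After 'lt': [0]
  After 'push 15': [0, 15]
  After 'push 5': [0, 15, 5]
  After 'dup': [0, 15, 5, 5]
  After 'drop': [0, 15, 5]
  After 'pick 1': [0, 15, 5, 15]
  After 'neg': [0, 15, 5, -15]
  After 'mul': [0, 15, -75]
  After 'push 2': [0, 15, -75, 2]
Program B final stack: [0, 15, -75, 2]
Same: yes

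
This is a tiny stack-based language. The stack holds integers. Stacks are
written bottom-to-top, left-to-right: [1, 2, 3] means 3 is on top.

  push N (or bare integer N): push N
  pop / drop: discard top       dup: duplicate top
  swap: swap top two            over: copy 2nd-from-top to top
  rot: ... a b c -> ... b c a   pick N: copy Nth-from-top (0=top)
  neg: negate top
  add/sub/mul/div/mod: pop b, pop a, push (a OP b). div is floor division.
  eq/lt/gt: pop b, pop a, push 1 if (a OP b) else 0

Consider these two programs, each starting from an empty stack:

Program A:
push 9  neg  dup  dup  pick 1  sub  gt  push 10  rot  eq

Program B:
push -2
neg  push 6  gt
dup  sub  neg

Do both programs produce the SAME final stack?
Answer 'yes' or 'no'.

Program A trace:
  After 'push 9': [9]
  After 'neg': [-9]
  After 'dup': [-9, -9]
  After 'dup': [-9, -9, -9]
  After 'pick 1': [-9, -9, -9, -9]
  After 'sub': [-9, -9, 0]
  After 'gt': [-9, 0]
  After 'push 10': [-9, 0, 10]
  After 'rot': [0, 10, -9]
  After 'eq': [0, 0]
Program A final stack: [0, 0]

Program B trace:
  After 'push -2': [-2]
  After 'neg': [2]
  After 'push 6': [2, 6]
  After 'gt': [0]
  After 'dup': [0, 0]
  After 'sub': [0]
  After 'neg': [0]
Program B final stack: [0]
Same: no

Answer: no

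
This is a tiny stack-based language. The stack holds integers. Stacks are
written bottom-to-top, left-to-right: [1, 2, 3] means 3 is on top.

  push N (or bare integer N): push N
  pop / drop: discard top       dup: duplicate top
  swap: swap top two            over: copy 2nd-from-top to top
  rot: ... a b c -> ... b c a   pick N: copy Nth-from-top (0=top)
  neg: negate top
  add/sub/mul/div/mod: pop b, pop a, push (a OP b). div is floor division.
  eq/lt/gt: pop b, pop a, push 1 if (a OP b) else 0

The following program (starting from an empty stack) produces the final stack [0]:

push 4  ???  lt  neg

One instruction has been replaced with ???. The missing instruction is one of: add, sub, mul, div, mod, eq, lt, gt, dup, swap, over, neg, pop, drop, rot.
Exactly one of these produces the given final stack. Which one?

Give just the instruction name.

Answer: dup

Derivation:
Stack before ???: [4]
Stack after ???:  [4, 4]
The instruction that transforms [4] -> [4, 4] is: dup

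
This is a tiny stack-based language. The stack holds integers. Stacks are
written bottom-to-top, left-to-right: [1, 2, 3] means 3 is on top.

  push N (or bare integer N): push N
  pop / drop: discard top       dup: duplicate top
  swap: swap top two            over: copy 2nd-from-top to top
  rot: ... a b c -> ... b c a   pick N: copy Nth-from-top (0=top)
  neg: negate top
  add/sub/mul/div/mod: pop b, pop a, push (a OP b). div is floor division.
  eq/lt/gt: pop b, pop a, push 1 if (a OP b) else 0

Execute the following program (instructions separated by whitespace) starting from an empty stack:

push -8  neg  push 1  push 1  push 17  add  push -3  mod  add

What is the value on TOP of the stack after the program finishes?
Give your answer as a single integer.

After 'push -8': [-8]
After 'neg': [8]
After 'push 1': [8, 1]
After 'push 1': [8, 1, 1]
After 'push 17': [8, 1, 1, 17]
After 'add': [8, 1, 18]
After 'push -3': [8, 1, 18, -3]
After 'mod': [8, 1, 0]
After 'add': [8, 1]

Answer: 1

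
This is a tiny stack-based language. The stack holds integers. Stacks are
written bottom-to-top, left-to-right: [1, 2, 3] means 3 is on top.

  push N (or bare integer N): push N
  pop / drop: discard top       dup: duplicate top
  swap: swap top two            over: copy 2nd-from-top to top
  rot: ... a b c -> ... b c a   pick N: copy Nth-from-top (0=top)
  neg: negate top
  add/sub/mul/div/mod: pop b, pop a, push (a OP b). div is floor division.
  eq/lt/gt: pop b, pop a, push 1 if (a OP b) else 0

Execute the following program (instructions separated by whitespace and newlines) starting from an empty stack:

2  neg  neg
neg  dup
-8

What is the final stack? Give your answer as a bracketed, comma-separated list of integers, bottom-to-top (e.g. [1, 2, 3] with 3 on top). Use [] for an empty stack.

Answer: [-2, -2, -8]

Derivation:
After 'push 2': [2]
After 'neg': [-2]
After 'neg': [2]
After 'neg': [-2]
After 'dup': [-2, -2]
After 'push -8': [-2, -2, -8]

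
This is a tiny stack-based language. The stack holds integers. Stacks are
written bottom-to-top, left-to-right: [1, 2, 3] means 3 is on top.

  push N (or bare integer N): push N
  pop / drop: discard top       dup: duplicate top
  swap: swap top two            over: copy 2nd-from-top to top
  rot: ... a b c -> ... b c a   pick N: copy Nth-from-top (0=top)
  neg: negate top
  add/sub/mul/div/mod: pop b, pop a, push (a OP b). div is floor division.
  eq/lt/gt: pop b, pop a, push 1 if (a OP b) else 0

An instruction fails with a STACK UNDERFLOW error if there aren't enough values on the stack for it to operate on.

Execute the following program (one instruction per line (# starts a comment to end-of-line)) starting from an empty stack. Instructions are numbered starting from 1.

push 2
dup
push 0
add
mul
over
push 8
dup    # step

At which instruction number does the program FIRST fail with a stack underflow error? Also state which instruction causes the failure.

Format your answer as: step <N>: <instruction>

Answer: step 6: over

Derivation:
Step 1 ('push 2'): stack = [2], depth = 1
Step 2 ('dup'): stack = [2, 2], depth = 2
Step 3 ('push 0'): stack = [2, 2, 0], depth = 3
Step 4 ('add'): stack = [2, 2], depth = 2
Step 5 ('mul'): stack = [4], depth = 1
Step 6 ('over'): needs 2 value(s) but depth is 1 — STACK UNDERFLOW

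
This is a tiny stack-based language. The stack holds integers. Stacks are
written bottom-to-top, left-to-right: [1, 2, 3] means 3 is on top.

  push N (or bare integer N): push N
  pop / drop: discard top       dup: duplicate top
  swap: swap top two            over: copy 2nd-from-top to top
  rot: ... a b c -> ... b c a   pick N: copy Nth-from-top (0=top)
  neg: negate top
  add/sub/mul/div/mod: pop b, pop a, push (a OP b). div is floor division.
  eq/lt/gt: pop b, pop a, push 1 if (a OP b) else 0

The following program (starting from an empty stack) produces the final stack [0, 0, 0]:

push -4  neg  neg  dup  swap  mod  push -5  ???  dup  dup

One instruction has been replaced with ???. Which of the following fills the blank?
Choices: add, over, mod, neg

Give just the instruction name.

Stack before ???: [0, -5]
Stack after ???:  [0]
Checking each choice:
  add: produces [-5, -5, -5]
  over: produces [0, -5, 0, 0, 0]
  mod: MATCH
  neg: produces [0, 5, 5, 5]


Answer: mod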